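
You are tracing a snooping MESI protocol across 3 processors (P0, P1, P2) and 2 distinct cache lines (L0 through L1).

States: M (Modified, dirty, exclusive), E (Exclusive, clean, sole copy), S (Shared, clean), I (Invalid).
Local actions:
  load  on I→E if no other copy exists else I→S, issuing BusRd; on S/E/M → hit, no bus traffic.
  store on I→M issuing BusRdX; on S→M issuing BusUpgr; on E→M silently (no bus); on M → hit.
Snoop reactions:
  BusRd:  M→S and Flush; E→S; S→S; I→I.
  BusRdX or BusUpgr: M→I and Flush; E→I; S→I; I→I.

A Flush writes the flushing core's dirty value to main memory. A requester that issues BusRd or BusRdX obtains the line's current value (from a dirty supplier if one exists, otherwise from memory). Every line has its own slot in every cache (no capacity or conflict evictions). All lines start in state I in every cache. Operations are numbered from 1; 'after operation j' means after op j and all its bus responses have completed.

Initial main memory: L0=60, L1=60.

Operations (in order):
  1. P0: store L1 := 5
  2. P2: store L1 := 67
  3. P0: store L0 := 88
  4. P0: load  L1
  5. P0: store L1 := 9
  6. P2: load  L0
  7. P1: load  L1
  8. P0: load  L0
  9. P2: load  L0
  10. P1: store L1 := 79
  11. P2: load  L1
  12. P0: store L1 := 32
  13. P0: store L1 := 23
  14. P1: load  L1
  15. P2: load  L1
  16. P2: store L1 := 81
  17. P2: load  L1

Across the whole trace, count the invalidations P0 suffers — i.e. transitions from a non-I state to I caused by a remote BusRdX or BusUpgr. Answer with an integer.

step 1: P0: store L1 := 5  ⟶  MII  (L1)  txn=BusRdX  M[L1]=60
step 2: P2: store L1 := 67  ⟶  IIM  (L1)  txn=BusRdX+Flush  M[L1]=5
step 3: P0: store L0 := 88  ⟶  MII  (L0)  txn=BusRdX  M[L0]=60
step 4: P0: load  L1  ⟶  SIS  (L1)  txn=BusRd+Flush  M[L1]=67
step 5: P0: store L1 := 9  ⟶  MII  (L1)  txn=BusUpgr  M[L1]=67
step 6: P2: load  L0  ⟶  SIS  (L0)  txn=BusRd+Flush  M[L0]=88
step 7: P1: load  L1  ⟶  SSI  (L1)  txn=BusRd+Flush  M[L1]=9
step 8: P0: load  L0  ⟶  SIS  (L0)  txn=∅  M[L0]=88
step 9: P2: load  L0  ⟶  SIS  (L0)  txn=∅  M[L0]=88
step 10: P1: store L1 := 79  ⟶  IMI  (L1)  txn=BusUpgr  M[L1]=9
step 11: P2: load  L1  ⟶  ISS  (L1)  txn=BusRd+Flush  M[L1]=79
step 12: P0: store L1 := 32  ⟶  MII  (L1)  txn=BusRdX  M[L1]=79
step 13: P0: store L1 := 23  ⟶  MII  (L1)  txn=∅  M[L1]=79
step 14: P1: load  L1  ⟶  SSI  (L1)  txn=BusRd+Flush  M[L1]=23
step 15: P2: load  L1  ⟶  SSS  (L1)  txn=BusRd  M[L1]=23
step 16: P2: store L1 := 81  ⟶  IIM  (L1)  txn=BusUpgr  M[L1]=23
step 17: P2: load  L1  ⟶  IIM  (L1)  txn=∅  M[L1]=23

invalidations = 3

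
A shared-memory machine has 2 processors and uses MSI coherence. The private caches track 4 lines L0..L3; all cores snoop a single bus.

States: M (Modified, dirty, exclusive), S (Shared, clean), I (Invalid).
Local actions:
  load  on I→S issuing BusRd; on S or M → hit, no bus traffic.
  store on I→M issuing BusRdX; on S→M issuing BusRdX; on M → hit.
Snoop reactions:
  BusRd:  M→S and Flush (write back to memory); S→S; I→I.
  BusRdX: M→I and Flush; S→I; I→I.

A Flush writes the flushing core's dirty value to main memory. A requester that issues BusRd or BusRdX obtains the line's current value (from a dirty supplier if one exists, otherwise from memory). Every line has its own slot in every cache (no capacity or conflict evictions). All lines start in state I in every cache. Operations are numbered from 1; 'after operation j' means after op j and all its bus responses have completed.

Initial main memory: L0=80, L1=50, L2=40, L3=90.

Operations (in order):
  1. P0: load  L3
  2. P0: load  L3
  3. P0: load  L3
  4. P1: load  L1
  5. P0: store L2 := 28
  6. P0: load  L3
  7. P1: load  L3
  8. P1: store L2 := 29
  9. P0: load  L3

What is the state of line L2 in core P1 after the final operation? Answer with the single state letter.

state = M

[1] P0: load  L3 | P0:S(90), P1:I | bus: BusRd
[2] P0: load  L3 | P0:S(90), P1:I | bus: none
[3] P0: load  L3 | P0:S(90), P1:I | bus: none
[4] P1: load  L1 | P0:I, P1:S(50) | bus: BusRd
[5] P0: store L2 := 28 | P0:M(28), P1:I | bus: BusRdX
[6] P0: load  L3 | P0:S(90), P1:I | bus: none
[7] P1: load  L3 | P0:S(90), P1:S(90) | bus: BusRd
[8] P1: store L2 := 29 | P0:I, P1:M(29) | bus: BusRdX,Flush
[9] P0: load  L3 | P0:S(90), P1:S(90) | bus: none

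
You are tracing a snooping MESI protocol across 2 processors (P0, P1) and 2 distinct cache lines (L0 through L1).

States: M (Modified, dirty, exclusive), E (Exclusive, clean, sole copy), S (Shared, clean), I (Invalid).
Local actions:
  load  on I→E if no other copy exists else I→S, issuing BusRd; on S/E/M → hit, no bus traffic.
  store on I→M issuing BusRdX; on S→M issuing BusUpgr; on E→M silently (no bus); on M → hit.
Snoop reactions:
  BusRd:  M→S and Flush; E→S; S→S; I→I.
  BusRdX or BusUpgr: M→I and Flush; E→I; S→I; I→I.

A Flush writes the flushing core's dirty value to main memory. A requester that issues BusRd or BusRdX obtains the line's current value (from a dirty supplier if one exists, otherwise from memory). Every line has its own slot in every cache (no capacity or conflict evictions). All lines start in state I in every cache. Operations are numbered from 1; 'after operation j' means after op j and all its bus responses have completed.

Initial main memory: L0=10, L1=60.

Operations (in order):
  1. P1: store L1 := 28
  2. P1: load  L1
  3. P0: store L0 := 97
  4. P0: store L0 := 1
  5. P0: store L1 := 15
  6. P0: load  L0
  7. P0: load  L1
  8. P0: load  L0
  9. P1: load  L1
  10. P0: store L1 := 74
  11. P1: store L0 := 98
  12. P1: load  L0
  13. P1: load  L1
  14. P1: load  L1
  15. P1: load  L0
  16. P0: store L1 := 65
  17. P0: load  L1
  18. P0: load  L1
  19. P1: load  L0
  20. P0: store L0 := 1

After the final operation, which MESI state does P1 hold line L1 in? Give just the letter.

  op1 P1: store L1 := 28 → I/M on L1; bus BusRdX; mem=60
  op2 P1: load  L1 → I/M on L1; bus (none); mem=60
  op3 P0: store L0 := 97 → M/I on L0; bus BusRdX; mem=10
  op4 P0: store L0 := 1 → M/I on L0; bus (none); mem=10
  op5 P0: store L1 := 15 → M/I on L1; bus BusRdX Flush; mem=28
  op6 P0: load  L0 → M/I on L0; bus (none); mem=10
  op7 P0: load  L1 → M/I on L1; bus (none); mem=28
  op8 P0: load  L0 → M/I on L0; bus (none); mem=10
  op9 P1: load  L1 → S/S on L1; bus BusRd Flush; mem=15
  op10 P0: store L1 := 74 → M/I on L1; bus BusUpgr; mem=15
  op11 P1: store L0 := 98 → I/M on L0; bus BusRdX Flush; mem=1
  op12 P1: load  L0 → I/M on L0; bus (none); mem=1
  op13 P1: load  L1 → S/S on L1; bus BusRd Flush; mem=74
  op14 P1: load  L1 → S/S on L1; bus (none); mem=74
  op15 P1: load  L0 → I/M on L0; bus (none); mem=1
  op16 P0: store L1 := 65 → M/I on L1; bus BusUpgr; mem=74
  op17 P0: load  L1 → M/I on L1; bus (none); mem=74
  op18 P0: load  L1 → M/I on L1; bus (none); mem=74
  op19 P1: load  L0 → I/M on L0; bus (none); mem=1
  op20 P0: store L0 := 1 → M/I on L0; bus BusRdX Flush; mem=98

state = I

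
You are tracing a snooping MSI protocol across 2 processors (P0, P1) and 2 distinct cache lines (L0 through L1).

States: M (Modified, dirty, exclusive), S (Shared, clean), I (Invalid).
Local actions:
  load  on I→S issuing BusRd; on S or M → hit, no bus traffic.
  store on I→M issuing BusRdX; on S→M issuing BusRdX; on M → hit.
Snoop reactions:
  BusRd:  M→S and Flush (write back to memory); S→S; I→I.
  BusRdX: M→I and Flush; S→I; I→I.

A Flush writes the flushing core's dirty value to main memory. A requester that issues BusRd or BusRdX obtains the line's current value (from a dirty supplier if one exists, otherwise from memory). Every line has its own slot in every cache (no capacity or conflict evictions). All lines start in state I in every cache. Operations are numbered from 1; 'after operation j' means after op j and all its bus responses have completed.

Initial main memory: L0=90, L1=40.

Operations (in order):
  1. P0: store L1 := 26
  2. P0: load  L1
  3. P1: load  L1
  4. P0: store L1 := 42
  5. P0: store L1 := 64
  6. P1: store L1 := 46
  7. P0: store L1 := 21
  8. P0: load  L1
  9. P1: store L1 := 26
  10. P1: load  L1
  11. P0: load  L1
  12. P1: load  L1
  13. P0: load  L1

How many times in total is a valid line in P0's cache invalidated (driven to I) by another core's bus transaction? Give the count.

  op1 P0: store L1 := 26 → M/I on L1; bus BusRdX; mem=40
  op2 P0: load  L1 → M/I on L1; bus (none); mem=40
  op3 P1: load  L1 → S/S on L1; bus BusRd Flush; mem=26
  op4 P0: store L1 := 42 → M/I on L1; bus BusRdX; mem=26
  op5 P0: store L1 := 64 → M/I on L1; bus (none); mem=26
  op6 P1: store L1 := 46 → I/M on L1; bus BusRdX Flush; mem=64
  op7 P0: store L1 := 21 → M/I on L1; bus BusRdX Flush; mem=46
  op8 P0: load  L1 → M/I on L1; bus (none); mem=46
  op9 P1: store L1 := 26 → I/M on L1; bus BusRdX Flush; mem=21
  op10 P1: load  L1 → I/M on L1; bus (none); mem=21
  op11 P0: load  L1 → S/S on L1; bus BusRd Flush; mem=26
  op12 P1: load  L1 → S/S on L1; bus (none); mem=26
  op13 P0: load  L1 → S/S on L1; bus (none); mem=26

invalidations = 2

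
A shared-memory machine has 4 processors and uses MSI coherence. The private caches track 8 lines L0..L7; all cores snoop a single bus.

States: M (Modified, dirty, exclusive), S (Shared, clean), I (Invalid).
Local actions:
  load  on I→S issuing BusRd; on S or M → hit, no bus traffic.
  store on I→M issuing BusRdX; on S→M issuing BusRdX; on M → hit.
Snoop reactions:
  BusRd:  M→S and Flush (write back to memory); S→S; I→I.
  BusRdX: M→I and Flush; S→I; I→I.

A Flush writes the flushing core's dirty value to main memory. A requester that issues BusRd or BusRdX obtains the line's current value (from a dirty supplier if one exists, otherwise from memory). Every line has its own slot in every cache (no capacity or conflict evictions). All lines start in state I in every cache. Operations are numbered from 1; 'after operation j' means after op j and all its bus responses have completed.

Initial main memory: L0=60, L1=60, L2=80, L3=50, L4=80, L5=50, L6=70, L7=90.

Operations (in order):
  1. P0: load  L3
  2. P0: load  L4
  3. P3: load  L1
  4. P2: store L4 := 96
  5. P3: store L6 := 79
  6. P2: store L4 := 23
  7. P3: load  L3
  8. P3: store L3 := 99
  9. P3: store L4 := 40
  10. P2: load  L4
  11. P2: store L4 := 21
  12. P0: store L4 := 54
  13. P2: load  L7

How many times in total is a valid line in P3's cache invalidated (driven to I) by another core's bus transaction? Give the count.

1. P0: load  L3  bus=[BusRd]  L3: P0=S P1=I P2=I P3=I  mem[L3]=50
2. P0: load  L4  bus=[BusRd]  L4: P0=S P1=I P2=I P3=I  mem[L4]=80
3. P3: load  L1  bus=[BusRd]  L1: P0=I P1=I P2=I P3=S  mem[L1]=60
4. P2: store L4 := 96  bus=[BusRdX]  L4: P0=I P1=I P2=M P3=I  mem[L4]=80
5. P3: store L6 := 79  bus=[BusRdX]  L6: P0=I P1=I P2=I P3=M  mem[L6]=70
6. P2: store L4 := 23  bus=[-]  L4: P0=I P1=I P2=M P3=I  mem[L4]=80
7. P3: load  L3  bus=[BusRd]  L3: P0=S P1=I P2=I P3=S  mem[L3]=50
8. P3: store L3 := 99  bus=[BusRdX]  L3: P0=I P1=I P2=I P3=M  mem[L3]=50
9. P3: store L4 := 40  bus=[BusRdX,Flush]  L4: P0=I P1=I P2=I P3=M  mem[L4]=23
10. P2: load  L4  bus=[BusRd,Flush]  L4: P0=I P1=I P2=S P3=S  mem[L4]=40
11. P2: store L4 := 21  bus=[BusRdX]  L4: P0=I P1=I P2=M P3=I  mem[L4]=40
12. P0: store L4 := 54  bus=[BusRdX,Flush]  L4: P0=M P1=I P2=I P3=I  mem[L4]=21
13. P2: load  L7  bus=[BusRd]  L7: P0=I P1=I P2=S P3=I  mem[L7]=90

invalidations = 1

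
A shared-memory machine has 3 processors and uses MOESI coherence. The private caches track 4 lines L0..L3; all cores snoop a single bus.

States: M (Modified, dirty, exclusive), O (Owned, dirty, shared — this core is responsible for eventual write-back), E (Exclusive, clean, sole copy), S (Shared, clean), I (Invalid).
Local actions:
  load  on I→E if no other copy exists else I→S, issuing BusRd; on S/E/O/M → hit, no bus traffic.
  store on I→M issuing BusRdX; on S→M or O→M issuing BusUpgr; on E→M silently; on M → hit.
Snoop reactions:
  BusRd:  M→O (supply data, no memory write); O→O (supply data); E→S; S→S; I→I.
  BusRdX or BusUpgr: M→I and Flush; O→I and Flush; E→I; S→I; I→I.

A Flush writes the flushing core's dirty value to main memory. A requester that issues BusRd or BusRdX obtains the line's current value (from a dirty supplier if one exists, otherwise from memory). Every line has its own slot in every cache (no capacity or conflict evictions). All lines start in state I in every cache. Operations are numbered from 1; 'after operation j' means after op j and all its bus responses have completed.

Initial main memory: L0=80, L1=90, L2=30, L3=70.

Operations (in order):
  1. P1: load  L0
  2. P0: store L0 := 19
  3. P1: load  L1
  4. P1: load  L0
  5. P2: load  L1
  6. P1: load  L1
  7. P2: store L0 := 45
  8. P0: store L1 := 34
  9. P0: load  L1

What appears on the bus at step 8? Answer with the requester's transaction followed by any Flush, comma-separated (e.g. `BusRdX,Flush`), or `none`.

bus = BusRdX

1. P1: load  L0  bus=[BusRd]  L0: P0=I P1=E P2=I  mem[L0]=80
2. P0: store L0 := 19  bus=[BusRdX]  L0: P0=M P1=I P2=I  mem[L0]=80
3. P1: load  L1  bus=[BusRd]  L1: P0=I P1=E P2=I  mem[L1]=90
4. P1: load  L0  bus=[BusRd]  L0: P0=O P1=S P2=I  mem[L0]=80
5. P2: load  L1  bus=[BusRd]  L1: P0=I P1=S P2=S  mem[L1]=90
6. P1: load  L1  bus=[-]  L1: P0=I P1=S P2=S  mem[L1]=90
7. P2: store L0 := 45  bus=[BusRdX,Flush]  L0: P0=I P1=I P2=M  mem[L0]=19
8. P0: store L1 := 34  bus=[BusRdX]  L1: P0=M P1=I P2=I  mem[L1]=90
9. P0: load  L1  bus=[-]  L1: P0=M P1=I P2=I  mem[L1]=90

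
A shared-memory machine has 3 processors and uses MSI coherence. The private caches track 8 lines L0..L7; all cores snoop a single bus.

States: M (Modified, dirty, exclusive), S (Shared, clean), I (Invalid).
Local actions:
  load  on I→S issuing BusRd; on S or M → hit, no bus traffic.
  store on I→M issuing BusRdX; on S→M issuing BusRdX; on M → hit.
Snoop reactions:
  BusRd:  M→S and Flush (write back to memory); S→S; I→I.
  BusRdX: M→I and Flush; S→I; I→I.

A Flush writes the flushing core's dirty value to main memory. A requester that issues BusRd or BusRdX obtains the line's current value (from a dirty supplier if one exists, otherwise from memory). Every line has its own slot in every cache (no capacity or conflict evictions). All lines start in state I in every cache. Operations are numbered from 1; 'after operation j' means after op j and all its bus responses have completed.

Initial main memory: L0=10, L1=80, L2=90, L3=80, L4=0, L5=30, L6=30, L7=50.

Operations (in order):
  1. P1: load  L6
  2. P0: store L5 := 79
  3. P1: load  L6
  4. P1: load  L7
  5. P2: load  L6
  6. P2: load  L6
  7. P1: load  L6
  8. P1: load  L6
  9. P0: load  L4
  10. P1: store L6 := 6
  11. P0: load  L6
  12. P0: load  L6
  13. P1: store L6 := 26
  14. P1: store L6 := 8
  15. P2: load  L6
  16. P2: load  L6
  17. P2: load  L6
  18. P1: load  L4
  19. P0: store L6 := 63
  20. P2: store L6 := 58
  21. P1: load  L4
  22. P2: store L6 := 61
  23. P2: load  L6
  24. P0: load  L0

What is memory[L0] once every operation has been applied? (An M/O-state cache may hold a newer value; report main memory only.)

1. P1: load  L6  bus=[BusRd]  L6: P0=I P1=S P2=I  mem[L6]=30
2. P0: store L5 := 79  bus=[BusRdX]  L5: P0=M P1=I P2=I  mem[L5]=30
3. P1: load  L6  bus=[-]  L6: P0=I P1=S P2=I  mem[L6]=30
4. P1: load  L7  bus=[BusRd]  L7: P0=I P1=S P2=I  mem[L7]=50
5. P2: load  L6  bus=[BusRd]  L6: P0=I P1=S P2=S  mem[L6]=30
6. P2: load  L6  bus=[-]  L6: P0=I P1=S P2=S  mem[L6]=30
7. P1: load  L6  bus=[-]  L6: P0=I P1=S P2=S  mem[L6]=30
8. P1: load  L6  bus=[-]  L6: P0=I P1=S P2=S  mem[L6]=30
9. P0: load  L4  bus=[BusRd]  L4: P0=S P1=I P2=I  mem[L4]=0
10. P1: store L6 := 6  bus=[BusRdX]  L6: P0=I P1=M P2=I  mem[L6]=30
11. P0: load  L6  bus=[BusRd,Flush]  L6: P0=S P1=S P2=I  mem[L6]=6
12. P0: load  L6  bus=[-]  L6: P0=S P1=S P2=I  mem[L6]=6
13. P1: store L6 := 26  bus=[BusRdX]  L6: P0=I P1=M P2=I  mem[L6]=6
14. P1: store L6 := 8  bus=[-]  L6: P0=I P1=M P2=I  mem[L6]=6
15. P2: load  L6  bus=[BusRd,Flush]  L6: P0=I P1=S P2=S  mem[L6]=8
16. P2: load  L6  bus=[-]  L6: P0=I P1=S P2=S  mem[L6]=8
17. P2: load  L6  bus=[-]  L6: P0=I P1=S P2=S  mem[L6]=8
18. P1: load  L4  bus=[BusRd]  L4: P0=S P1=S P2=I  mem[L4]=0
19. P0: store L6 := 63  bus=[BusRdX]  L6: P0=M P1=I P2=I  mem[L6]=8
20. P2: store L6 := 58  bus=[BusRdX,Flush]  L6: P0=I P1=I P2=M  mem[L6]=63
21. P1: load  L4  bus=[-]  L4: P0=S P1=S P2=I  mem[L4]=0
22. P2: store L6 := 61  bus=[-]  L6: P0=I P1=I P2=M  mem[L6]=63
23. P2: load  L6  bus=[-]  L6: P0=I P1=I P2=M  mem[L6]=63
24. P0: load  L0  bus=[BusRd]  L0: P0=S P1=I P2=I  mem[L0]=10

memory[L0] = 10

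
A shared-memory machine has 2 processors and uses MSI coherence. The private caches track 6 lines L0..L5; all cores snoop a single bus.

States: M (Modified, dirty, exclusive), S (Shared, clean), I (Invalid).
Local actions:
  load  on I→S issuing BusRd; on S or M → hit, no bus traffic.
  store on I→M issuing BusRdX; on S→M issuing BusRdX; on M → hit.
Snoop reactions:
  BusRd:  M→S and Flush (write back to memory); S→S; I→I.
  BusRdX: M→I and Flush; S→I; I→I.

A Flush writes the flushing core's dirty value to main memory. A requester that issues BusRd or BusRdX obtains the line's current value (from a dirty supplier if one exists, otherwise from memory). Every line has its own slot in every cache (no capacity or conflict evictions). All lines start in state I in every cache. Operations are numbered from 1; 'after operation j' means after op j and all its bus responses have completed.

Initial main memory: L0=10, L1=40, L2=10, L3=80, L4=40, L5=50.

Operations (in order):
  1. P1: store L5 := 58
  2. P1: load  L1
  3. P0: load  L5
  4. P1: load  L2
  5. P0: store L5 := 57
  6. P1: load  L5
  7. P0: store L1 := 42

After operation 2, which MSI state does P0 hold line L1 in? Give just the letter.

[1] P1: store L5 := 58 | P0:I, P1:M(58) | bus: BusRdX
[2] P1: load  L1 | P0:I, P1:S(40) | bus: BusRd
[3] P0: load  L5 | P0:S(58), P1:S(58) | bus: BusRd,Flush
[4] P1: load  L2 | P0:I, P1:S(10) | bus: BusRd
[5] P0: store L5 := 57 | P0:M(57), P1:I | bus: BusRdX
[6] P1: load  L5 | P0:S(57), P1:S(57) | bus: BusRd,Flush
[7] P0: store L1 := 42 | P0:M(42), P1:I | bus: BusRdX

state = I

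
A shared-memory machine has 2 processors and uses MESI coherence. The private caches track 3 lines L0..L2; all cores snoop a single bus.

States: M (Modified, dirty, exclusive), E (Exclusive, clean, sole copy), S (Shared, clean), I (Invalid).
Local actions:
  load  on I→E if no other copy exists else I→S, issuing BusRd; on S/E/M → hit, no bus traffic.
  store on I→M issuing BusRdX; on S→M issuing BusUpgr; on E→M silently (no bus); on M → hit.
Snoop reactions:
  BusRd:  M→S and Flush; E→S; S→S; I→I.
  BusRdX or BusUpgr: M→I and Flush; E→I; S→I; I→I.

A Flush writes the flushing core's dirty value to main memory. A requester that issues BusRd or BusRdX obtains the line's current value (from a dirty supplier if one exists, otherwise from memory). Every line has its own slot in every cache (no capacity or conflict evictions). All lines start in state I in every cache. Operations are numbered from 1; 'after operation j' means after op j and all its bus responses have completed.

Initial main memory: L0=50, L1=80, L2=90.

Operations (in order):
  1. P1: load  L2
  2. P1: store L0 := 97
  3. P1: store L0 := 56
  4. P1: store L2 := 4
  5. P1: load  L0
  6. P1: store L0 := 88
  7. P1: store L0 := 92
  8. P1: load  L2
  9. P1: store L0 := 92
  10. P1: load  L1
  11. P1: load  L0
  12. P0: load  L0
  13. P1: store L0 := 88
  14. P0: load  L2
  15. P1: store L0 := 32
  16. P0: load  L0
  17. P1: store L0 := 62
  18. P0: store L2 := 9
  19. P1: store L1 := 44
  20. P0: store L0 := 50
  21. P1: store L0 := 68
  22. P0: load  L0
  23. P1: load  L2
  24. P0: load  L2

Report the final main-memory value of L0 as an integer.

memory[L0] = 68

step 1: P1: load  L2  ⟶  IE  (L2)  txn=BusRd  M[L2]=90
step 2: P1: store L0 := 97  ⟶  IM  (L0)  txn=BusRdX  M[L0]=50
step 3: P1: store L0 := 56  ⟶  IM  (L0)  txn=∅  M[L0]=50
step 4: P1: store L2 := 4  ⟶  IM  (L2)  txn=∅  M[L2]=90
step 5: P1: load  L0  ⟶  IM  (L0)  txn=∅  M[L0]=50
step 6: P1: store L0 := 88  ⟶  IM  (L0)  txn=∅  M[L0]=50
step 7: P1: store L0 := 92  ⟶  IM  (L0)  txn=∅  M[L0]=50
step 8: P1: load  L2  ⟶  IM  (L2)  txn=∅  M[L2]=90
step 9: P1: store L0 := 92  ⟶  IM  (L0)  txn=∅  M[L0]=50
step 10: P1: load  L1  ⟶  IE  (L1)  txn=BusRd  M[L1]=80
step 11: P1: load  L0  ⟶  IM  (L0)  txn=∅  M[L0]=50
step 12: P0: load  L0  ⟶  SS  (L0)  txn=BusRd+Flush  M[L0]=92
step 13: P1: store L0 := 88  ⟶  IM  (L0)  txn=BusUpgr  M[L0]=92
step 14: P0: load  L2  ⟶  SS  (L2)  txn=BusRd+Flush  M[L2]=4
step 15: P1: store L0 := 32  ⟶  IM  (L0)  txn=∅  M[L0]=92
step 16: P0: load  L0  ⟶  SS  (L0)  txn=BusRd+Flush  M[L0]=32
step 17: P1: store L0 := 62  ⟶  IM  (L0)  txn=BusUpgr  M[L0]=32
step 18: P0: store L2 := 9  ⟶  MI  (L2)  txn=BusUpgr  M[L2]=4
step 19: P1: store L1 := 44  ⟶  IM  (L1)  txn=∅  M[L1]=80
step 20: P0: store L0 := 50  ⟶  MI  (L0)  txn=BusRdX+Flush  M[L0]=62
step 21: P1: store L0 := 68  ⟶  IM  (L0)  txn=BusRdX+Flush  M[L0]=50
step 22: P0: load  L0  ⟶  SS  (L0)  txn=BusRd+Flush  M[L0]=68
step 23: P1: load  L2  ⟶  SS  (L2)  txn=BusRd+Flush  M[L2]=9
step 24: P0: load  L2  ⟶  SS  (L2)  txn=∅  M[L2]=9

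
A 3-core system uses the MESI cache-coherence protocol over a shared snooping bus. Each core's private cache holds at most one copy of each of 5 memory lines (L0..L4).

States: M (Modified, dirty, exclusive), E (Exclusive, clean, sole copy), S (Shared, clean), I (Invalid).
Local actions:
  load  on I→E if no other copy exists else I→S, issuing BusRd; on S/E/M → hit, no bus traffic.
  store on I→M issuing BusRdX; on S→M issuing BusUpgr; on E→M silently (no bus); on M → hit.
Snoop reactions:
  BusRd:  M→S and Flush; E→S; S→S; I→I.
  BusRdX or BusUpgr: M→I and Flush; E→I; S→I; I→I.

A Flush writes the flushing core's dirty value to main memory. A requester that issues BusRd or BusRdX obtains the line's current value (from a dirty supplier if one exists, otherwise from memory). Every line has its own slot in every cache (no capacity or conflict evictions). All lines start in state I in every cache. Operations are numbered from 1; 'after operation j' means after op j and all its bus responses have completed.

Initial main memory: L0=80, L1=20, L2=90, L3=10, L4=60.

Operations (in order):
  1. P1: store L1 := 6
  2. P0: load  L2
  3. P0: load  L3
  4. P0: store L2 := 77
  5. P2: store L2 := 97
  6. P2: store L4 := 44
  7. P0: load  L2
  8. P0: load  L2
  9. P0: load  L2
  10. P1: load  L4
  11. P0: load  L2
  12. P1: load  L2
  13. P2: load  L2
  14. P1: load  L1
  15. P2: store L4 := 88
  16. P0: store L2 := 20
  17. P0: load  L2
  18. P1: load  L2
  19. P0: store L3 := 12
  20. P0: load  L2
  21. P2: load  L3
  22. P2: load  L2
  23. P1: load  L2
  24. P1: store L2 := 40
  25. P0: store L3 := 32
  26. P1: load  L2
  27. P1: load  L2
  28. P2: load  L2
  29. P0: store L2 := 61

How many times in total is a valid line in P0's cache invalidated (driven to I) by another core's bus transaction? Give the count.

1. P1: store L1 := 6  bus=[BusRdX]  L1: P0=I P1=M P2=I  mem[L1]=20
2. P0: load  L2  bus=[BusRd]  L2: P0=E P1=I P2=I  mem[L2]=90
3. P0: load  L3  bus=[BusRd]  L3: P0=E P1=I P2=I  mem[L3]=10
4. P0: store L2 := 77  bus=[-]  L2: P0=M P1=I P2=I  mem[L2]=90
5. P2: store L2 := 97  bus=[BusRdX,Flush]  L2: P0=I P1=I P2=M  mem[L2]=77
6. P2: store L4 := 44  bus=[BusRdX]  L4: P0=I P1=I P2=M  mem[L4]=60
7. P0: load  L2  bus=[BusRd,Flush]  L2: P0=S P1=I P2=S  mem[L2]=97
8. P0: load  L2  bus=[-]  L2: P0=S P1=I P2=S  mem[L2]=97
9. P0: load  L2  bus=[-]  L2: P0=S P1=I P2=S  mem[L2]=97
10. P1: load  L4  bus=[BusRd,Flush]  L4: P0=I P1=S P2=S  mem[L4]=44
11. P0: load  L2  bus=[-]  L2: P0=S P1=I P2=S  mem[L2]=97
12. P1: load  L2  bus=[BusRd]  L2: P0=S P1=S P2=S  mem[L2]=97
13. P2: load  L2  bus=[-]  L2: P0=S P1=S P2=S  mem[L2]=97
14. P1: load  L1  bus=[-]  L1: P0=I P1=M P2=I  mem[L1]=20
15. P2: store L4 := 88  bus=[BusUpgr]  L4: P0=I P1=I P2=M  mem[L4]=44
16. P0: store L2 := 20  bus=[BusUpgr]  L2: P0=M P1=I P2=I  mem[L2]=97
17. P0: load  L2  bus=[-]  L2: P0=M P1=I P2=I  mem[L2]=97
18. P1: load  L2  bus=[BusRd,Flush]  L2: P0=S P1=S P2=I  mem[L2]=20
19. P0: store L3 := 12  bus=[-]  L3: P0=M P1=I P2=I  mem[L3]=10
20. P0: load  L2  bus=[-]  L2: P0=S P1=S P2=I  mem[L2]=20
21. P2: load  L3  bus=[BusRd,Flush]  L3: P0=S P1=I P2=S  mem[L3]=12
22. P2: load  L2  bus=[BusRd]  L2: P0=S P1=S P2=S  mem[L2]=20
23. P1: load  L2  bus=[-]  L2: P0=S P1=S P2=S  mem[L2]=20
24. P1: store L2 := 40  bus=[BusUpgr]  L2: P0=I P1=M P2=I  mem[L2]=20
25. P0: store L3 := 32  bus=[BusUpgr]  L3: P0=M P1=I P2=I  mem[L3]=12
26. P1: load  L2  bus=[-]  L2: P0=I P1=M P2=I  mem[L2]=20
27. P1: load  L2  bus=[-]  L2: P0=I P1=M P2=I  mem[L2]=20
28. P2: load  L2  bus=[BusRd,Flush]  L2: P0=I P1=S P2=S  mem[L2]=40
29. P0: store L2 := 61  bus=[BusRdX]  L2: P0=M P1=I P2=I  mem[L2]=40

invalidations = 2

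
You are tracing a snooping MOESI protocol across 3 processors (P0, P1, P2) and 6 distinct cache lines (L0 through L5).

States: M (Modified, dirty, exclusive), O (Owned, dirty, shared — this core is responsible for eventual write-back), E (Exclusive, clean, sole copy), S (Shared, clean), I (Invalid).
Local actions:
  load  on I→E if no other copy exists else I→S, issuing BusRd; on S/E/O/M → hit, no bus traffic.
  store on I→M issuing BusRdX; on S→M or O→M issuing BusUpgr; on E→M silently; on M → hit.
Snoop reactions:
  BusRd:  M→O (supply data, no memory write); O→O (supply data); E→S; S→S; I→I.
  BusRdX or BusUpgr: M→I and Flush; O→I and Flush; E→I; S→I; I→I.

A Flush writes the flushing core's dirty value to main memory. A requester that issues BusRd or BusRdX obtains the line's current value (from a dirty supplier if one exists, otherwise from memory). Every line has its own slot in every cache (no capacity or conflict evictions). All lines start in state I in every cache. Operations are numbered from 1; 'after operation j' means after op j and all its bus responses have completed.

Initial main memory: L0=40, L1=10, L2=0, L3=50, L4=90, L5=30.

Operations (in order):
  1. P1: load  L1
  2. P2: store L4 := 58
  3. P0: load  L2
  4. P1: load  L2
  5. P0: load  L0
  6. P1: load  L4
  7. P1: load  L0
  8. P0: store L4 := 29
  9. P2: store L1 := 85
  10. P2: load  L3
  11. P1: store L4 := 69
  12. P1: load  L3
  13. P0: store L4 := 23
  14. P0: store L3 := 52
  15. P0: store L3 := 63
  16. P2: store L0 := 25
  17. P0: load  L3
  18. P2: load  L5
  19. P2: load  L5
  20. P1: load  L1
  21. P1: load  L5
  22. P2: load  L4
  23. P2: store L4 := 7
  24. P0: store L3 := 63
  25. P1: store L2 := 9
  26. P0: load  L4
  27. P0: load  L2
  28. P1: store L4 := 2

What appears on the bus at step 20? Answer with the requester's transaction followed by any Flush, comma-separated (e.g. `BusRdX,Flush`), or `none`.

  op1 P1: load  L1 → I/E/I on L1; bus BusRd; mem=10
  op2 P2: store L4 := 58 → I/I/M on L4; bus BusRdX; mem=90
  op3 P0: load  L2 → E/I/I on L2; bus BusRd; mem=0
  op4 P1: load  L2 → S/S/I on L2; bus BusRd; mem=0
  op5 P0: load  L0 → E/I/I on L0; bus BusRd; mem=40
  op6 P1: load  L4 → I/S/O on L4; bus BusRd; mem=90
  op7 P1: load  L0 → S/S/I on L0; bus BusRd; mem=40
  op8 P0: store L4 := 29 → M/I/I on L4; bus BusRdX Flush; mem=58
  op9 P2: store L1 := 85 → I/I/M on L1; bus BusRdX; mem=10
  op10 P2: load  L3 → I/I/E on L3; bus BusRd; mem=50
  op11 P1: store L4 := 69 → I/M/I on L4; bus BusRdX Flush; mem=29
  op12 P1: load  L3 → I/S/S on L3; bus BusRd; mem=50
  op13 P0: store L4 := 23 → M/I/I on L4; bus BusRdX Flush; mem=69
  op14 P0: store L3 := 52 → M/I/I on L3; bus BusRdX; mem=50
  op15 P0: store L3 := 63 → M/I/I on L3; bus (none); mem=50
  op16 P2: store L0 := 25 → I/I/M on L0; bus BusRdX; mem=40
  op17 P0: load  L3 → M/I/I on L3; bus (none); mem=50
  op18 P2: load  L5 → I/I/E on L5; bus BusRd; mem=30
  op19 P2: load  L5 → I/I/E on L5; bus (none); mem=30
  op20 P1: load  L1 → I/S/O on L1; bus BusRd; mem=10
  op21 P1: load  L5 → I/S/S on L5; bus BusRd; mem=30
  op22 P2: load  L4 → O/I/S on L4; bus BusRd; mem=69
  op23 P2: store L4 := 7 → I/I/M on L4; bus BusUpgr Flush; mem=23
  op24 P0: store L3 := 63 → M/I/I on L3; bus (none); mem=50
  op25 P1: store L2 := 9 → I/M/I on L2; bus BusUpgr; mem=0
  op26 P0: load  L4 → S/I/O on L4; bus BusRd; mem=23
  op27 P0: load  L2 → S/O/I on L2; bus BusRd; mem=0
  op28 P1: store L4 := 2 → I/M/I on L4; bus BusRdX Flush; mem=7

bus = BusRd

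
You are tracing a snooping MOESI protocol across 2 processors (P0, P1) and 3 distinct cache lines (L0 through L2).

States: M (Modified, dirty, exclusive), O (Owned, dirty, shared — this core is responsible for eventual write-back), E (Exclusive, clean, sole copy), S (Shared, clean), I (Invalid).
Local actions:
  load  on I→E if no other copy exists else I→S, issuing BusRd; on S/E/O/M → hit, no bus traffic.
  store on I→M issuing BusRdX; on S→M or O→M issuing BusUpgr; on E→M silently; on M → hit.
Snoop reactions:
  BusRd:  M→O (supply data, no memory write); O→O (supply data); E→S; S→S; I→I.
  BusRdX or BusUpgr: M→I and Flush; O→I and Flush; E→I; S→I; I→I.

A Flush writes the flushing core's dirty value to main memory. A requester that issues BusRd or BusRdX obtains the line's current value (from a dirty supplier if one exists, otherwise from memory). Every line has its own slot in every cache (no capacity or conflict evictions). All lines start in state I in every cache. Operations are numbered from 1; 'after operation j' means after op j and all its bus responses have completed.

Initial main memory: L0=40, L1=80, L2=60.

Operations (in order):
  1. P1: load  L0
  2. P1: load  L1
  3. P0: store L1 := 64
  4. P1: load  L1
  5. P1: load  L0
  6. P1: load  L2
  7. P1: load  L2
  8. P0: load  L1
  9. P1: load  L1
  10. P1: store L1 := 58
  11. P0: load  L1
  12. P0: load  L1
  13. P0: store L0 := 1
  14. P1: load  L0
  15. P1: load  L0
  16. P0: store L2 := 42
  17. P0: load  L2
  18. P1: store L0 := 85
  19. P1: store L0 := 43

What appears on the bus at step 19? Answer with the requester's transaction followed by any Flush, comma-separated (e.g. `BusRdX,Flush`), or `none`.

1. P1: load  L0  bus=[BusRd]  L0: P0=I P1=E  mem[L0]=40
2. P1: load  L1  bus=[BusRd]  L1: P0=I P1=E  mem[L1]=80
3. P0: store L1 := 64  bus=[BusRdX]  L1: P0=M P1=I  mem[L1]=80
4. P1: load  L1  bus=[BusRd]  L1: P0=O P1=S  mem[L1]=80
5. P1: load  L0  bus=[-]  L0: P0=I P1=E  mem[L0]=40
6. P1: load  L2  bus=[BusRd]  L2: P0=I P1=E  mem[L2]=60
7. P1: load  L2  bus=[-]  L2: P0=I P1=E  mem[L2]=60
8. P0: load  L1  bus=[-]  L1: P0=O P1=S  mem[L1]=80
9. P1: load  L1  bus=[-]  L1: P0=O P1=S  mem[L1]=80
10. P1: store L1 := 58  bus=[BusUpgr,Flush]  L1: P0=I P1=M  mem[L1]=64
11. P0: load  L1  bus=[BusRd]  L1: P0=S P1=O  mem[L1]=64
12. P0: load  L1  bus=[-]  L1: P0=S P1=O  mem[L1]=64
13. P0: store L0 := 1  bus=[BusRdX]  L0: P0=M P1=I  mem[L0]=40
14. P1: load  L0  bus=[BusRd]  L0: P0=O P1=S  mem[L0]=40
15. P1: load  L0  bus=[-]  L0: P0=O P1=S  mem[L0]=40
16. P0: store L2 := 42  bus=[BusRdX]  L2: P0=M P1=I  mem[L2]=60
17. P0: load  L2  bus=[-]  L2: P0=M P1=I  mem[L2]=60
18. P1: store L0 := 85  bus=[BusUpgr,Flush]  L0: P0=I P1=M  mem[L0]=1
19. P1: store L0 := 43  bus=[-]  L0: P0=I P1=M  mem[L0]=1

bus = none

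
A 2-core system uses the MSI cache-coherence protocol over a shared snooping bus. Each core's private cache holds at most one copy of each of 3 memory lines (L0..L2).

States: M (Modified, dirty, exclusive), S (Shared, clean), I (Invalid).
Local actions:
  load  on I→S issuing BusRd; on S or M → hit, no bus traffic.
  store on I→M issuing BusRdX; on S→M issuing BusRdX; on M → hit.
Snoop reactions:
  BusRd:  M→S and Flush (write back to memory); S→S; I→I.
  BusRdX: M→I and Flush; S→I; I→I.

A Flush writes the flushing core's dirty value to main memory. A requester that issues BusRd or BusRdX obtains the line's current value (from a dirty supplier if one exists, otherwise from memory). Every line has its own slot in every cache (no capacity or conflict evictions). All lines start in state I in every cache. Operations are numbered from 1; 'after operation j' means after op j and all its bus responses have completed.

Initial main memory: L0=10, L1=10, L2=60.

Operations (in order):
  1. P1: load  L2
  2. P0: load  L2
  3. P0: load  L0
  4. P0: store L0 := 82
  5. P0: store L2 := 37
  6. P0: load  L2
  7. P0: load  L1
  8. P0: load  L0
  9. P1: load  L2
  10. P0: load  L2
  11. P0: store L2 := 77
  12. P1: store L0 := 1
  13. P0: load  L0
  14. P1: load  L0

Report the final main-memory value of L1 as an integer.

1. P1: load  L2  bus=[BusRd]  L2: P0=I P1=S  mem[L2]=60
2. P0: load  L2  bus=[BusRd]  L2: P0=S P1=S  mem[L2]=60
3. P0: load  L0  bus=[BusRd]  L0: P0=S P1=I  mem[L0]=10
4. P0: store L0 := 82  bus=[BusRdX]  L0: P0=M P1=I  mem[L0]=10
5. P0: store L2 := 37  bus=[BusRdX]  L2: P0=M P1=I  mem[L2]=60
6. P0: load  L2  bus=[-]  L2: P0=M P1=I  mem[L2]=60
7. P0: load  L1  bus=[BusRd]  L1: P0=S P1=I  mem[L1]=10
8. P0: load  L0  bus=[-]  L0: P0=M P1=I  mem[L0]=10
9. P1: load  L2  bus=[BusRd,Flush]  L2: P0=S P1=S  mem[L2]=37
10. P0: load  L2  bus=[-]  L2: P0=S P1=S  mem[L2]=37
11. P0: store L2 := 77  bus=[BusRdX]  L2: P0=M P1=I  mem[L2]=37
12. P1: store L0 := 1  bus=[BusRdX,Flush]  L0: P0=I P1=M  mem[L0]=82
13. P0: load  L0  bus=[BusRd,Flush]  L0: P0=S P1=S  mem[L0]=1
14. P1: load  L0  bus=[-]  L0: P0=S P1=S  mem[L0]=1

memory[L1] = 10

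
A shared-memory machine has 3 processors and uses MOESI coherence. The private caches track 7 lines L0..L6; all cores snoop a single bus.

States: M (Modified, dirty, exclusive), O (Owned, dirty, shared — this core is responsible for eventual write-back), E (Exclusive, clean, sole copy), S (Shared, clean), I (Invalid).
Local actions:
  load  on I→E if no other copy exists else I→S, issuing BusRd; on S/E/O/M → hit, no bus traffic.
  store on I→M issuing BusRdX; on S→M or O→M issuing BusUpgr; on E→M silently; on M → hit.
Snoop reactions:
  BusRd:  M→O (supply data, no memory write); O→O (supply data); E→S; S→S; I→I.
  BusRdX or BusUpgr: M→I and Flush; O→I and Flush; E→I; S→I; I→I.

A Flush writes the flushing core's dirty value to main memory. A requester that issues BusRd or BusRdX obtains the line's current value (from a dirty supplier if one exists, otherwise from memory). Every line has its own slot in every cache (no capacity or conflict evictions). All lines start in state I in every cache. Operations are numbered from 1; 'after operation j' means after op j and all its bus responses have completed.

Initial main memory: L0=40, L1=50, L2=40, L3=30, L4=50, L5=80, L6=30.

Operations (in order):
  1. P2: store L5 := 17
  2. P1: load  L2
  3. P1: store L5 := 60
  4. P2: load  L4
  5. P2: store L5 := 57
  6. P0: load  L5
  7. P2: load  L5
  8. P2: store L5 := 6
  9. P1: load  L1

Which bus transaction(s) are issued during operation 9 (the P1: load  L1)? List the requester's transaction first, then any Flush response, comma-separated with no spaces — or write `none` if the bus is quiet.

[1] P2: store L5 := 17 | P0:I, P1:I, P2:M(17) | bus: BusRdX
[2] P1: load  L2 | P0:I, P1:E(40), P2:I | bus: BusRd
[3] P1: store L5 := 60 | P0:I, P1:M(60), P2:I | bus: BusRdX,Flush
[4] P2: load  L4 | P0:I, P1:I, P2:E(50) | bus: BusRd
[5] P2: store L5 := 57 | P0:I, P1:I, P2:M(57) | bus: BusRdX,Flush
[6] P0: load  L5 | P0:S(57), P1:I, P2:O(57) | bus: BusRd
[7] P2: load  L5 | P0:S(57), P1:I, P2:O(57) | bus: none
[8] P2: store L5 := 6 | P0:I, P1:I, P2:M(6) | bus: BusUpgr
[9] P1: load  L1 | P0:I, P1:E(50), P2:I | bus: BusRd

bus = BusRd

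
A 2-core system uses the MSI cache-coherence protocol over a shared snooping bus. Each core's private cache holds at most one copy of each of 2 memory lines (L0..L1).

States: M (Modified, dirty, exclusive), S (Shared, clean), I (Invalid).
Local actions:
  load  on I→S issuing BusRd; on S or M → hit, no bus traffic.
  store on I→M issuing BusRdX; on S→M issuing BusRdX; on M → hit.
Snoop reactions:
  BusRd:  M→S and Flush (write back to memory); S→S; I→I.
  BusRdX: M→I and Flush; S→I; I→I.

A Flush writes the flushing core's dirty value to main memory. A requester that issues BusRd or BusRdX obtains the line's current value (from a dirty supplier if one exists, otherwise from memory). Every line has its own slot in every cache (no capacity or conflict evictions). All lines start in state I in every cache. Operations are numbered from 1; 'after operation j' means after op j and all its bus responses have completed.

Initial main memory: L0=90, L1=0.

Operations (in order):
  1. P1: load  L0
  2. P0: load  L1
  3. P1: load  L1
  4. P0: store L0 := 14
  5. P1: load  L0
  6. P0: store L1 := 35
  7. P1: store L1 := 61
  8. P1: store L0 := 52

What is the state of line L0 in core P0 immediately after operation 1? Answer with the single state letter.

1. P1: load  L0  bus=[BusRd]  L0: P0=I P1=S  mem[L0]=90
2. P0: load  L1  bus=[BusRd]  L1: P0=S P1=I  mem[L1]=0
3. P1: load  L1  bus=[BusRd]  L1: P0=S P1=S  mem[L1]=0
4. P0: store L0 := 14  bus=[BusRdX]  L0: P0=M P1=I  mem[L0]=90
5. P1: load  L0  bus=[BusRd,Flush]  L0: P0=S P1=S  mem[L0]=14
6. P0: store L1 := 35  bus=[BusRdX]  L1: P0=M P1=I  mem[L1]=0
7. P1: store L1 := 61  bus=[BusRdX,Flush]  L1: P0=I P1=M  mem[L1]=35
8. P1: store L0 := 52  bus=[BusRdX]  L0: P0=I P1=M  mem[L0]=14

state = I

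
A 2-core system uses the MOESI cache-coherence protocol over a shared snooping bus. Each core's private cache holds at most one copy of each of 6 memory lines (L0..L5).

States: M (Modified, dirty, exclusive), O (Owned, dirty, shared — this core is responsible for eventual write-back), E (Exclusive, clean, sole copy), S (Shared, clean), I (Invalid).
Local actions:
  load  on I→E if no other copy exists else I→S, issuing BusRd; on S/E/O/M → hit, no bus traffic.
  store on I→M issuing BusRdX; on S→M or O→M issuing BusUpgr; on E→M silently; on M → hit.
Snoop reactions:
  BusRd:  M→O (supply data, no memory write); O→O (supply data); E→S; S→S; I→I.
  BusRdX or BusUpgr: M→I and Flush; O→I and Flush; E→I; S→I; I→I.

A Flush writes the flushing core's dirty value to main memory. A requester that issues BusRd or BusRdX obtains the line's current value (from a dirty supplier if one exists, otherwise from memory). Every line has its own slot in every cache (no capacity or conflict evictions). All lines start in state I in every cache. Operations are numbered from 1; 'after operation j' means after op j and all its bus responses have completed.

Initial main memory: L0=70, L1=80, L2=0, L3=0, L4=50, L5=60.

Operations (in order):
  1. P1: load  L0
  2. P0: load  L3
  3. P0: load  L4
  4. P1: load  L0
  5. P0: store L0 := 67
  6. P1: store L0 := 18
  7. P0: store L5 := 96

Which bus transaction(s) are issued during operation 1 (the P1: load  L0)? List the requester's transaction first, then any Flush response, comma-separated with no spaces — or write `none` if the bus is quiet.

1. P1: load  L0  bus=[BusRd]  L0: P0=I P1=E  mem[L0]=70
2. P0: load  L3  bus=[BusRd]  L3: P0=E P1=I  mem[L3]=0
3. P0: load  L4  bus=[BusRd]  L4: P0=E P1=I  mem[L4]=50
4. P1: load  L0  bus=[-]  L0: P0=I P1=E  mem[L0]=70
5. P0: store L0 := 67  bus=[BusRdX]  L0: P0=M P1=I  mem[L0]=70
6. P1: store L0 := 18  bus=[BusRdX,Flush]  L0: P0=I P1=M  mem[L0]=67
7. P0: store L5 := 96  bus=[BusRdX]  L5: P0=M P1=I  mem[L5]=60

bus = BusRd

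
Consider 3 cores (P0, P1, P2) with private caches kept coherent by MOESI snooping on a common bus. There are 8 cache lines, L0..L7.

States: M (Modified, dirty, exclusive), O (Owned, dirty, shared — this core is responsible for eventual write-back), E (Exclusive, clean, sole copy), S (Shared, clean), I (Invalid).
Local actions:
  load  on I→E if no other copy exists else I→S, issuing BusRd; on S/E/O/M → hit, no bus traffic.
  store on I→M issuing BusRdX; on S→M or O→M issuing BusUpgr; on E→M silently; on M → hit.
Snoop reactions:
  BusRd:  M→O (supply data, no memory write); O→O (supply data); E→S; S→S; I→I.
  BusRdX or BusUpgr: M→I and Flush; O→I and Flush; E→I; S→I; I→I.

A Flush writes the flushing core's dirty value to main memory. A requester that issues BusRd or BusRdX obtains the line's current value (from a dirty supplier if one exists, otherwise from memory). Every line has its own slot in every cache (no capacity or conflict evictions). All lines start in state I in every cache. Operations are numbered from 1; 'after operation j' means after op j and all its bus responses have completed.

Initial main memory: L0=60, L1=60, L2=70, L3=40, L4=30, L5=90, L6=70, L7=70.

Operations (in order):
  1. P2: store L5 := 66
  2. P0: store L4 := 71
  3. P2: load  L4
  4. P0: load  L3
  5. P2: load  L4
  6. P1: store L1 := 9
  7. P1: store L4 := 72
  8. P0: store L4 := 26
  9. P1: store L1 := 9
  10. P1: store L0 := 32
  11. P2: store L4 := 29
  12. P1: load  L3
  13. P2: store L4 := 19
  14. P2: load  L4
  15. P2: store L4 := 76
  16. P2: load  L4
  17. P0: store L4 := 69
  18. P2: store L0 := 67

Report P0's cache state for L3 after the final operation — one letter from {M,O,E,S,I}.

step 1: P2: store L5 := 66  ⟶  IIM  (L5)  txn=BusRdX  M[L5]=90
step 2: P0: store L4 := 71  ⟶  MII  (L4)  txn=BusRdX  M[L4]=30
step 3: P2: load  L4  ⟶  OIS  (L4)  txn=BusRd  M[L4]=30
step 4: P0: load  L3  ⟶  EII  (L3)  txn=BusRd  M[L3]=40
step 5: P2: load  L4  ⟶  OIS  (L4)  txn=∅  M[L4]=30
step 6: P1: store L1 := 9  ⟶  IMI  (L1)  txn=BusRdX  M[L1]=60
step 7: P1: store L4 := 72  ⟶  IMI  (L4)  txn=BusRdX+Flush  M[L4]=71
step 8: P0: store L4 := 26  ⟶  MII  (L4)  txn=BusRdX+Flush  M[L4]=72
step 9: P1: store L1 := 9  ⟶  IMI  (L1)  txn=∅  M[L1]=60
step 10: P1: store L0 := 32  ⟶  IMI  (L0)  txn=BusRdX  M[L0]=60
step 11: P2: store L4 := 29  ⟶  IIM  (L4)  txn=BusRdX+Flush  M[L4]=26
step 12: P1: load  L3  ⟶  SSI  (L3)  txn=BusRd  M[L3]=40
step 13: P2: store L4 := 19  ⟶  IIM  (L4)  txn=∅  M[L4]=26
step 14: P2: load  L4  ⟶  IIM  (L4)  txn=∅  M[L4]=26
step 15: P2: store L4 := 76  ⟶  IIM  (L4)  txn=∅  M[L4]=26
step 16: P2: load  L4  ⟶  IIM  (L4)  txn=∅  M[L4]=26
step 17: P0: store L4 := 69  ⟶  MII  (L4)  txn=BusRdX+Flush  M[L4]=76
step 18: P2: store L0 := 67  ⟶  IIM  (L0)  txn=BusRdX+Flush  M[L0]=32

state = S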